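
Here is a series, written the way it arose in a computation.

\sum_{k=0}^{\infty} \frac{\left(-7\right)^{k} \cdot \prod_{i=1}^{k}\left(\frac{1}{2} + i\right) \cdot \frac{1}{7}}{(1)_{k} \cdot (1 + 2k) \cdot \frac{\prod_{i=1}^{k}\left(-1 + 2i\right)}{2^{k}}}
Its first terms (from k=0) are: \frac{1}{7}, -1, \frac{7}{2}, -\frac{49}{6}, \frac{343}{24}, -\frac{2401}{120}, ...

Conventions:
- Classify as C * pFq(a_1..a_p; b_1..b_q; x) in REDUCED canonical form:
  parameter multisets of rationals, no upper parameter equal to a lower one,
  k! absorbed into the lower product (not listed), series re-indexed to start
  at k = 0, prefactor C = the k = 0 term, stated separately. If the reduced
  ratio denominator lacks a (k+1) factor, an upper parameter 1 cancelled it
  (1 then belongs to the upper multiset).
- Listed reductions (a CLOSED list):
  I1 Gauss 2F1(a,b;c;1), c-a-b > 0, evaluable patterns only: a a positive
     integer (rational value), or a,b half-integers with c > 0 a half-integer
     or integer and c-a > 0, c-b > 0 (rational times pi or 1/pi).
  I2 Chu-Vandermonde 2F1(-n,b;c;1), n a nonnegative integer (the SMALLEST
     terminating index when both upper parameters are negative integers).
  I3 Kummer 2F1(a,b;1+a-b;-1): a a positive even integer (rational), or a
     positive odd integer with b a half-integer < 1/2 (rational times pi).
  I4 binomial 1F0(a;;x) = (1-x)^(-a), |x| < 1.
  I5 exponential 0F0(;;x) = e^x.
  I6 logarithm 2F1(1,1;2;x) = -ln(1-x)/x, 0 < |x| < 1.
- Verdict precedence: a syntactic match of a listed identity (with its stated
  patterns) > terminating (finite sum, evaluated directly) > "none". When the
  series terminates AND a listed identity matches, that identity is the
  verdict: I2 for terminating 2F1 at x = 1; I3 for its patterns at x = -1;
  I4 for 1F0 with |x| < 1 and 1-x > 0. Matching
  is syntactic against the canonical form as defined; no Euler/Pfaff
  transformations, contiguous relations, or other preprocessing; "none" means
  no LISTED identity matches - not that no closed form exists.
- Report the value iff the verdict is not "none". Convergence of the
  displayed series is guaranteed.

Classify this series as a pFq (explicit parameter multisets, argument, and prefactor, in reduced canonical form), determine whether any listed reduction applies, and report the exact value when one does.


Key step: t_0 being \frac{1}{7}, the parameter 3/2 appears in both the upper and lower lists and cancels.
Step ratio: r(k) = -7 * 1 / [(k+1)] - rational; roots negated = parameters, x = -7, C = \frac{1}{7}.

This is \frac{1}{7} * 0F0(-; -; -7) in reduced canonical form. Verdict: the I5 exponential reduction applies (the 0F0 exponential series at x = -7). Exact value: \frac{1}{7} \cdot e^{-7}.


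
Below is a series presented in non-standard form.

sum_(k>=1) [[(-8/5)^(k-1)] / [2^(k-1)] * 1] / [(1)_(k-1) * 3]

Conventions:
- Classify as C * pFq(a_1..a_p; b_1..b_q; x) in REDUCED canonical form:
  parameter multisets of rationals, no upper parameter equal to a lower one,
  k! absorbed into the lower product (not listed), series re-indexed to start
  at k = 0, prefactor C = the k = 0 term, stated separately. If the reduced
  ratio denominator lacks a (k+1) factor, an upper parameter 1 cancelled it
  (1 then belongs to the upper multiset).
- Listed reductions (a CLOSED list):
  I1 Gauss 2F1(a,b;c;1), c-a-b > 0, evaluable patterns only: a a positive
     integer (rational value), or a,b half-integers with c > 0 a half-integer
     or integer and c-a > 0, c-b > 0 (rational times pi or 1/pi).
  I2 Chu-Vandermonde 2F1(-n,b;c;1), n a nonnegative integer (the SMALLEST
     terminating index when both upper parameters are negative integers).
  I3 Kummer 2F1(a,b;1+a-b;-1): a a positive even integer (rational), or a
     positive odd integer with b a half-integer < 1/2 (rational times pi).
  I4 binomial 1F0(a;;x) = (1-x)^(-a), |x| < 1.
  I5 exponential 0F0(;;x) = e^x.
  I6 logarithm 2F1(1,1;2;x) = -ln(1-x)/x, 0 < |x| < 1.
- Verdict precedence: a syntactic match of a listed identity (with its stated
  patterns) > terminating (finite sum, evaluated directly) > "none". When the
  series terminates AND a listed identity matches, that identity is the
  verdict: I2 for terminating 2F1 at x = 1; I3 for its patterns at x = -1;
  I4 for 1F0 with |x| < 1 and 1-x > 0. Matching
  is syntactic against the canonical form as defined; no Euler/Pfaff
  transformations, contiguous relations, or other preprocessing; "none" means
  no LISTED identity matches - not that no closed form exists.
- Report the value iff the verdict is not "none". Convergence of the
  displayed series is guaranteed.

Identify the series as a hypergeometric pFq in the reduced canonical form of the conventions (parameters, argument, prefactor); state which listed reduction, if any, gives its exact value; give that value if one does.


Prefactor 1/3, argument -4/5: 0F0 with upper {-} over lower {-}. Verdict: the exponential series (I5) matches (the 0F0 exponential series at x = -4/5). Value: (1/3) * e^(-4/5).

Key observation: from the first term 1/3: the constant factors (C = 1/3, x = -4/5) combine into one prefactor.
Adjacent-term ratio: r(k) = (-4/5) * 1 / [(k+1)] - rational in k, leading ratio (-4/5); with t_0 = 1/3, classification follows.


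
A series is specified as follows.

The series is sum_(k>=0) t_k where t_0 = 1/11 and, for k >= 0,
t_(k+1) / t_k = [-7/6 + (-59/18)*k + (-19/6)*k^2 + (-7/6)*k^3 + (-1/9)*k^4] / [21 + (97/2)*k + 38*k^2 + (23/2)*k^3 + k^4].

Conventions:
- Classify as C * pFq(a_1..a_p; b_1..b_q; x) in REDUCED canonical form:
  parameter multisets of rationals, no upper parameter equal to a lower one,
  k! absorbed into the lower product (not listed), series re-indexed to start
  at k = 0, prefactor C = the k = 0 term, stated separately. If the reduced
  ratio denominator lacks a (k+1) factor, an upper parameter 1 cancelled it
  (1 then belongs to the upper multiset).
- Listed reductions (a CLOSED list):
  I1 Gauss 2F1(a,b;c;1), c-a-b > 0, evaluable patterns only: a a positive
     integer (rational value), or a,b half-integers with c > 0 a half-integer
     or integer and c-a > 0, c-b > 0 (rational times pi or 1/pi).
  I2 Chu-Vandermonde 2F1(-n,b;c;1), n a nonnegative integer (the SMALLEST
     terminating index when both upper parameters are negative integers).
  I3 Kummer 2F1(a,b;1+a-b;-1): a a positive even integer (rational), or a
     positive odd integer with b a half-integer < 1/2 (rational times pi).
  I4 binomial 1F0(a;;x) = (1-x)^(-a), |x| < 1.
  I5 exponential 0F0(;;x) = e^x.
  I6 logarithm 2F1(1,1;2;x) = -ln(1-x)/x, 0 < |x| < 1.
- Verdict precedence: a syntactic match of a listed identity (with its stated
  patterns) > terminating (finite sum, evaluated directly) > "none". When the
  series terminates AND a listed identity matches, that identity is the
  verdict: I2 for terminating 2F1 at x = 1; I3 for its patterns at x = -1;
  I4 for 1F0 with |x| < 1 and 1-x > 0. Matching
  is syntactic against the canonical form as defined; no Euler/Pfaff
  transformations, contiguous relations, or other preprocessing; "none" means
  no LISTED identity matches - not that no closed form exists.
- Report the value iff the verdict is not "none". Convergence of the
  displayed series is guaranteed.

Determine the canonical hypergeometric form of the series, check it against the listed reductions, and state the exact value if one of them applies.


At argument -1/9: a 2F1 with upper {1, 1}, lower {2}, scaled by C = 1/11. Verdict: this is the logarithmic series (I6) (the logarithm: parameters (1,1;2), x = -1/9). Sum: (9/11) * ln(10/9).

The tell: t_0 being 1/11, the ratio is unreduced: k + 3/2 divides both sides (prefactor 1/11).
Adjacent-term ratio: r(k) = (-1/9) * (k+1) (k+1) / [(k+2) (k+1)] - rational in k, leading ratio (-1/9); with t_0 = 1/11, classification follows.


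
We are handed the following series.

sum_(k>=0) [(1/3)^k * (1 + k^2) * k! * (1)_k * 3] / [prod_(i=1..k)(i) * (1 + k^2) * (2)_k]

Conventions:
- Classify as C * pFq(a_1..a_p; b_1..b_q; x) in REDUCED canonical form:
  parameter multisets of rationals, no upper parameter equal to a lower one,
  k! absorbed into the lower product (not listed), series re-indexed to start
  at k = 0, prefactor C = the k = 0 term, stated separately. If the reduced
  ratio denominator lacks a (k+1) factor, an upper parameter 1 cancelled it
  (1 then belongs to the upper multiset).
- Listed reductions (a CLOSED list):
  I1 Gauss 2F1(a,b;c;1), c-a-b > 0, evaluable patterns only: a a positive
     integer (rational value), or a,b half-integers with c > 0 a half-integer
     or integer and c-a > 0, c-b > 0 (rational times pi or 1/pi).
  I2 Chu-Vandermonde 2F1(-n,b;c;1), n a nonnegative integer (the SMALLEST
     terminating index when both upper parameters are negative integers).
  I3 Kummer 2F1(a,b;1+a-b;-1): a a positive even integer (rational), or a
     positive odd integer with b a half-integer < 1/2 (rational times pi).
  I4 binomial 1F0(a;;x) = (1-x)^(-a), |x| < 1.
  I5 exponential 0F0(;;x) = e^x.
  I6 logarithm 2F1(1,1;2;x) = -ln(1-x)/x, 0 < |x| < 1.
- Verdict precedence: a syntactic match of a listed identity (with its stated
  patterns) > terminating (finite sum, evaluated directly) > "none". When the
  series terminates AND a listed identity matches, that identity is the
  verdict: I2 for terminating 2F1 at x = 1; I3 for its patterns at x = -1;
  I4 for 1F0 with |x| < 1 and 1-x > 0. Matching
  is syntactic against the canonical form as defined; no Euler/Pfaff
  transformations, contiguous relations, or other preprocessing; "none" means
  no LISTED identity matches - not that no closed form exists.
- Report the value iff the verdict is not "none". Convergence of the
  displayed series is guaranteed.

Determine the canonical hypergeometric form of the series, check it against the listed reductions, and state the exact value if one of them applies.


Prefactor 3, argument 1/3: 2F1 with upper {1, 1} over lower {2}. Verdict: the logarithmic series (I6) applies (the logarithm: parameters (1,1;2), x = 1/3). Its exact value is (-9) * ln(2/3).

Structural cue: t_0 = 3 here, and the factorial ratio (C = 3) (k+a-1)!/(a-1)! is a rising factorial (a)_k.
Adjacent-term ratio: r(k) = (1/3) * (k+1) (k+1) / [(k+2) (k+1)] - rational in k. x = (1/3); t_0 = 3; negate the roots.


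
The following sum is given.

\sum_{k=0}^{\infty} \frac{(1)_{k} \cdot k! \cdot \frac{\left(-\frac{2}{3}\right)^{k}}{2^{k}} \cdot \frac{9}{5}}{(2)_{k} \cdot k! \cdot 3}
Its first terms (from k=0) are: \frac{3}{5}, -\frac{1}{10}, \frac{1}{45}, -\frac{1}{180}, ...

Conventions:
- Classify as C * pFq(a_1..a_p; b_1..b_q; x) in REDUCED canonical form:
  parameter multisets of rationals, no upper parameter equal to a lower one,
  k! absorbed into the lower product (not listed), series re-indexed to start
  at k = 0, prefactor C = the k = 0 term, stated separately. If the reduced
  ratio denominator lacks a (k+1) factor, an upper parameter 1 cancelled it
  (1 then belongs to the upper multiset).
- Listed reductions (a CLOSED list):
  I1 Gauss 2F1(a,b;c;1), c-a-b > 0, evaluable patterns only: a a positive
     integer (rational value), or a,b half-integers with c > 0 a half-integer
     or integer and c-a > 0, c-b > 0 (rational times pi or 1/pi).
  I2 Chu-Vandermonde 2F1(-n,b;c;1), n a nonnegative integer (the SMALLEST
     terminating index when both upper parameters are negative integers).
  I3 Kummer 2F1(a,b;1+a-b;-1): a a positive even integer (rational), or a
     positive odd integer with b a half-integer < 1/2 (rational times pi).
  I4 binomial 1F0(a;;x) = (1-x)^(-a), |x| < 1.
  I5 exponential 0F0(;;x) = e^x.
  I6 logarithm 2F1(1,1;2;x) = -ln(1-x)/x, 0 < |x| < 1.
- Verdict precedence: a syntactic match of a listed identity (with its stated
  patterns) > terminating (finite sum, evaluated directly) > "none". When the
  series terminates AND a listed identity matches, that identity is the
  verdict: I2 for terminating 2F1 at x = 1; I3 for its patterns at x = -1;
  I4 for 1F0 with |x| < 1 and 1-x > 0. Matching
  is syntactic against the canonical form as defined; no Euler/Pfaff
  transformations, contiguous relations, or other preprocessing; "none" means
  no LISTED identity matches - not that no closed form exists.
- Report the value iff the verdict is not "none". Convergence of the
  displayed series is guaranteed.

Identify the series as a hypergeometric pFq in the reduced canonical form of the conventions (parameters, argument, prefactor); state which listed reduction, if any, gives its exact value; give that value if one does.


The series (x = -\frac{1}{3}) is 2F1: upper {1, 1}, lower {2}, prefactor \frac{3}{5}. Verdict: logarithm (I6) fires (the logarithm: parameters (1,1;2), x = -\frac{1}{3}). Its exact value is \frac{9}{5} \cdot \ln\left(\frac{4}{3}\right).

The tell: with t_0 = \frac{3}{5}, the factorial ratio (C = 3/5) (k+a-1)!/(a-1)! is a rising factorial (a)_k.
Step ratio: r(k) = -\frac{1}{3} * (k+1) (k+1) / [(k+2) (k+1)] ; factor over Q: parameters, x = -\frac{1}{3}, and C = \frac{3}{5}.


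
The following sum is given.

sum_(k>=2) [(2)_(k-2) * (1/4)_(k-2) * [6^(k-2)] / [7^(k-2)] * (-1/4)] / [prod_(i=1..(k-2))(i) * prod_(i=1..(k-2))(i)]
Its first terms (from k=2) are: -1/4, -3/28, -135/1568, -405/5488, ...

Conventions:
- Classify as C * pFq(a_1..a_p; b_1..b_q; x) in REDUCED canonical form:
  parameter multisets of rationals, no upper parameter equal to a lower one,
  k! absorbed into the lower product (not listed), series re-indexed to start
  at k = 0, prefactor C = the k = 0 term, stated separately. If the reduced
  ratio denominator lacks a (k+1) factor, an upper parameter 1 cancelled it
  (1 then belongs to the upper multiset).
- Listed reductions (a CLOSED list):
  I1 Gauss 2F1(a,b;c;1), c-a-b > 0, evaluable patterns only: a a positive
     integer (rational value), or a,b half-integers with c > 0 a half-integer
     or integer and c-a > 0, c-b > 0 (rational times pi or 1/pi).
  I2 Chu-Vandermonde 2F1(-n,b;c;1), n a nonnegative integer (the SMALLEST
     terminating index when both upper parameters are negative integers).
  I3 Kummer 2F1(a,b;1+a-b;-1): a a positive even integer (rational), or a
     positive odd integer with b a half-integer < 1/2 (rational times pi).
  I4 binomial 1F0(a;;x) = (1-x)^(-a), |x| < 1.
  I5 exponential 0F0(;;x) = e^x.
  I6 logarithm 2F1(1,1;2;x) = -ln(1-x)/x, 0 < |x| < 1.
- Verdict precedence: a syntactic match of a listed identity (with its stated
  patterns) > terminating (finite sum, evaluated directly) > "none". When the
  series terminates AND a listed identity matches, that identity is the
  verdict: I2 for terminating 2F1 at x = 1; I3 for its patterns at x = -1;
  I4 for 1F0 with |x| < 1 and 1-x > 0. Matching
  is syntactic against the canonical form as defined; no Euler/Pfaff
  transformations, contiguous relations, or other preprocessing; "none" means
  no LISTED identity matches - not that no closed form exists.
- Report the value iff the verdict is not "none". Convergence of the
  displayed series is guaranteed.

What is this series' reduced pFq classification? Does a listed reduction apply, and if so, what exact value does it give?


The tell: t_0 = -1/4 here, and the two geometric factors (C = -1/4, x = 6/7) combine into one argument.
Term ratio: r(k) = (6/7) * (k+1/4) (k+2) / [(k+1) (k+1)] - rational; roots negated = parameters, x = (6/7), C = -1/4.

Reduced: x = 6/7, 2F1, upper = {1/4, 2}, lower = {1}, C = -1/4. Verdict: no listed reduction: x = 6/7 and upper {1/4, 2} fail every I1-I6 pattern.


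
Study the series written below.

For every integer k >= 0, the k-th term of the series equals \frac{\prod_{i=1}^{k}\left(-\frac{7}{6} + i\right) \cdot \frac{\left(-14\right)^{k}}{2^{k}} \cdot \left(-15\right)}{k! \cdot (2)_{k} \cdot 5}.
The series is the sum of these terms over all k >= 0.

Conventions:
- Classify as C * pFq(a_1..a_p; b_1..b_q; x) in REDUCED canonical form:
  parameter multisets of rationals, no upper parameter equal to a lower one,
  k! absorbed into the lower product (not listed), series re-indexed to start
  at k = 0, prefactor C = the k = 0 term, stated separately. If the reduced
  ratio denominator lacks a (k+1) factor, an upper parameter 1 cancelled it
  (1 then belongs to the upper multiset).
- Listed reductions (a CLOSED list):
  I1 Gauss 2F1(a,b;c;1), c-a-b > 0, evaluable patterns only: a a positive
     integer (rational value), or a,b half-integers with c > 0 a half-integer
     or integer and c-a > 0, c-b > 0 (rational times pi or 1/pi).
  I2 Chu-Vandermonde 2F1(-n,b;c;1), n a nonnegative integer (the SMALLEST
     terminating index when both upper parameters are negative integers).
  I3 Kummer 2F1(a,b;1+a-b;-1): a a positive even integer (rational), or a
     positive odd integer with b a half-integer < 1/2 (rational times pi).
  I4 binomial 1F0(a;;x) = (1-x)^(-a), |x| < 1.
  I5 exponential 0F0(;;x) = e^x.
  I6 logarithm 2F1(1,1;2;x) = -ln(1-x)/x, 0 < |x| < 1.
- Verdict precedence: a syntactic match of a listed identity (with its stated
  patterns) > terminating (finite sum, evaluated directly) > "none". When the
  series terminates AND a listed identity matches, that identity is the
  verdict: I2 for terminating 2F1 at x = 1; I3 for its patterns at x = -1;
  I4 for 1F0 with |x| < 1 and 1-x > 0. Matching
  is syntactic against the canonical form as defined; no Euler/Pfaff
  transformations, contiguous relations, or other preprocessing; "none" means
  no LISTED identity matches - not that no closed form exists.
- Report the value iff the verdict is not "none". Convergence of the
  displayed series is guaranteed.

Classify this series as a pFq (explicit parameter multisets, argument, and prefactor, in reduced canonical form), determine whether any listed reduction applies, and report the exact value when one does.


The series (x = -7) is 1F1: upper {-\frac{1}{6}}, lower {2}, prefactor -3. Verdict: none - this 1F1 at x = -7 matches no listed pattern, and upper {-\frac{1}{6}} holds no stopper.

Structural cue: t_0 being -3, the two k-th powers (C = -3) combine into one argument.
Term ratio: r(k) = -7 * (k-\frac{1}{6}) / [(k+2) (k+1)] ; factor over Q: parameters, x = -7, and C = -3.


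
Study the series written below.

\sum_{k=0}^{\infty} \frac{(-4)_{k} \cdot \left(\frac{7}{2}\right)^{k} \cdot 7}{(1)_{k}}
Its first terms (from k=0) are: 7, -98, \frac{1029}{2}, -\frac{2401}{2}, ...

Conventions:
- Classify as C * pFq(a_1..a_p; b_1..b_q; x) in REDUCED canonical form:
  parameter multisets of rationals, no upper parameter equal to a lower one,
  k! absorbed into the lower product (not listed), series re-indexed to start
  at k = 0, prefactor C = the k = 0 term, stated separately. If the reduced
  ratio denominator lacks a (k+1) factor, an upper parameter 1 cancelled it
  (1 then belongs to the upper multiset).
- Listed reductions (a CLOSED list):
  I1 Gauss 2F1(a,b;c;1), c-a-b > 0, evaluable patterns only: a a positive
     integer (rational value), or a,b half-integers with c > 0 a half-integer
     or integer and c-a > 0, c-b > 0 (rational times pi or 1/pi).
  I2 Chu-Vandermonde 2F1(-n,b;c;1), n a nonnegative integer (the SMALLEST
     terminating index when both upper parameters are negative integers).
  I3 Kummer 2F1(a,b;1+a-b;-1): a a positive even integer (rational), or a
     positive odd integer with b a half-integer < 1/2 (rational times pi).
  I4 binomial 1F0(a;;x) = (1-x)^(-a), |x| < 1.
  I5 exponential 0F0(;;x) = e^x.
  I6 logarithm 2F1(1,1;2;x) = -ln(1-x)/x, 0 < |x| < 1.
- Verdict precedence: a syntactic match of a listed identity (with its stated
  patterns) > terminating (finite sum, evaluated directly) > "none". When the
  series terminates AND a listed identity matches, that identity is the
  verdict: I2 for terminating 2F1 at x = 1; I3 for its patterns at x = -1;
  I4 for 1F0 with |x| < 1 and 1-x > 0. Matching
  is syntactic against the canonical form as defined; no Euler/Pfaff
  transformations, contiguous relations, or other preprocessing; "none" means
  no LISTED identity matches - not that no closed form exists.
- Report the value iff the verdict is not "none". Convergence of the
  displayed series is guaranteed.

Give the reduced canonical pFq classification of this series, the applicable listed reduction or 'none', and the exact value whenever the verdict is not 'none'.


This is 7 * 1F0(-4; -; \frac{7}{2}) in reduced canonical form. Verdict: terminating. (-4)_k vanishes past k = 4, leaving a 5-term sum, computed directly. Its exact value is \frac{4375}{16}.

The tell: t_0 being 7, (1)_k (prefactor 7) is k! itself.
Consecutive-term ratio: r(k) = \frac{7}{2} * (k-4) / [(k+1)] - rational in k, leading ratio \frac{7}{2}; with t_0 = 7, classification follows.


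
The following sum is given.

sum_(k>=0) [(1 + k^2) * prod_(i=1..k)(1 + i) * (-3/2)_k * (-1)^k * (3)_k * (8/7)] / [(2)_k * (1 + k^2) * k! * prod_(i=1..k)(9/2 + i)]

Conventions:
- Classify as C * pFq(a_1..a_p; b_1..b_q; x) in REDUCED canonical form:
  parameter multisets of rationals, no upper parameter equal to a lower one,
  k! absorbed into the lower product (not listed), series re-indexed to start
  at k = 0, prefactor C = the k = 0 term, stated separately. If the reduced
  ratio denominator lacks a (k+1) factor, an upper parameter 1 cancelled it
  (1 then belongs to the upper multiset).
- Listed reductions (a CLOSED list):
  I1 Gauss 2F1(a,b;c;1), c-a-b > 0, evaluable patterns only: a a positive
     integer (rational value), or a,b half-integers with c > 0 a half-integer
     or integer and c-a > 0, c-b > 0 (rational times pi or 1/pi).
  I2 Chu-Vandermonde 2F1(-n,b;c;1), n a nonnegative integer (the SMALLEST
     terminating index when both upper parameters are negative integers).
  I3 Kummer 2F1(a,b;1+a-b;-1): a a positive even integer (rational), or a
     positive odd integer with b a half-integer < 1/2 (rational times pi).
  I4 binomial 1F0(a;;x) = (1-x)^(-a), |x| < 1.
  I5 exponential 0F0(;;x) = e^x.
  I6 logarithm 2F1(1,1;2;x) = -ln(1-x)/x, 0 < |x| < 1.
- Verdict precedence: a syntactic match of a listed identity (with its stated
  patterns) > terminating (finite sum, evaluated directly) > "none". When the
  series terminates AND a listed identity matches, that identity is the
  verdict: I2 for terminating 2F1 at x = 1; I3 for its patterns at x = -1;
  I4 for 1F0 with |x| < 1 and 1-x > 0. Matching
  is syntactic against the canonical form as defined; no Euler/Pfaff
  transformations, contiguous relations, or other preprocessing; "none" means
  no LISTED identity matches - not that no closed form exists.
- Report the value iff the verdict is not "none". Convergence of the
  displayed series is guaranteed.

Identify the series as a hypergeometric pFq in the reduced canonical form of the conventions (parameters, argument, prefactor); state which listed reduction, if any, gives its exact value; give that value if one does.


Key observation: t_0 being 8/7, k^2 + 1 divides numerator and denominator alike; C = 8/7 after cancelling.
Step ratio: r(k) = (-1) * (k-3/2) (k+3) / [(k+11/2) (k+1)] - rational in k. x = (-1); t_0 = 8/7; negate the roots.

At argument -1: a 2F1 with upper {-3/2, 3}, lower {11/2}, scaled by C = 8/7. Verdict at x = -1: Kummer's theorem (I3) matches (x = -1; c = 11/2 equals 1+a-b for upper {-3/2, 3}: listed pattern). Exact value: (45/64) * pi.


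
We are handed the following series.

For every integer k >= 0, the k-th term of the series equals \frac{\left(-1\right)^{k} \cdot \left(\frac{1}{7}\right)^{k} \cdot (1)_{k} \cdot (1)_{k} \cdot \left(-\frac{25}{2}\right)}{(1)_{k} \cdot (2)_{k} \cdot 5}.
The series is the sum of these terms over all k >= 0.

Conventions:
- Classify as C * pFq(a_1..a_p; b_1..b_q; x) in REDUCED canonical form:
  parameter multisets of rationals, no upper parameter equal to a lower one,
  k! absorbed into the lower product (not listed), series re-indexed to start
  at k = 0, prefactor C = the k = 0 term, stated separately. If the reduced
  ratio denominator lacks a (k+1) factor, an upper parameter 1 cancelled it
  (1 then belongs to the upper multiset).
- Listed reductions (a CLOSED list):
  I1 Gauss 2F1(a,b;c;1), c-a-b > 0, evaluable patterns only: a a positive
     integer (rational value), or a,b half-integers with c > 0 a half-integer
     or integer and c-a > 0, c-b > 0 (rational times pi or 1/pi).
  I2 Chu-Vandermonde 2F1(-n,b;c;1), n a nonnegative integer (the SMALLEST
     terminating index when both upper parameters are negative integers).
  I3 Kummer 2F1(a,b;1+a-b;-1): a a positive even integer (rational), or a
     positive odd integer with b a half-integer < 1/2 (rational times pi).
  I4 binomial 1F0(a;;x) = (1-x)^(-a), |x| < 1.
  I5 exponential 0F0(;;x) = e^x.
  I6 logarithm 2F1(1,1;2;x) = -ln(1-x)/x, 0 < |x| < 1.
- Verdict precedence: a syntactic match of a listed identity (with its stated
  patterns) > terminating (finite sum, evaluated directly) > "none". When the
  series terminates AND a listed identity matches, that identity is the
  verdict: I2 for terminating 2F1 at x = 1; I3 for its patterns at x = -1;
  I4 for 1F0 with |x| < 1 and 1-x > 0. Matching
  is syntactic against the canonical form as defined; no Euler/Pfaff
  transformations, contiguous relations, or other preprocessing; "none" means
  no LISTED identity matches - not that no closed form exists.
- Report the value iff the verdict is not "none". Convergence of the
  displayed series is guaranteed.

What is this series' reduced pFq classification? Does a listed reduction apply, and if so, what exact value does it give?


This is -\frac{5}{2} * 2F1(1, 1; 2; -\frac{1}{7}) in reduced canonical form. Verdict: the I6 logarithm reduction matches (the logarithm: parameters (1,1;2), x = -\frac{1}{7}). Its exact value is \left(-\frac{35}{2}\right) \cdot \ln\left(\frac{8}{7}\right).

First insight: x = -\frac{1}{7} and the constant factors (C = -5/2) combine into one prefactor.
Step ratio: r(k) = -\frac{1}{7} * (k+1) (k+1) / [(k+2) (k+1)] - poly over poly, x = -\frac{1}{7} from leading terms; C = -\frac{5}{2} at k = 0.


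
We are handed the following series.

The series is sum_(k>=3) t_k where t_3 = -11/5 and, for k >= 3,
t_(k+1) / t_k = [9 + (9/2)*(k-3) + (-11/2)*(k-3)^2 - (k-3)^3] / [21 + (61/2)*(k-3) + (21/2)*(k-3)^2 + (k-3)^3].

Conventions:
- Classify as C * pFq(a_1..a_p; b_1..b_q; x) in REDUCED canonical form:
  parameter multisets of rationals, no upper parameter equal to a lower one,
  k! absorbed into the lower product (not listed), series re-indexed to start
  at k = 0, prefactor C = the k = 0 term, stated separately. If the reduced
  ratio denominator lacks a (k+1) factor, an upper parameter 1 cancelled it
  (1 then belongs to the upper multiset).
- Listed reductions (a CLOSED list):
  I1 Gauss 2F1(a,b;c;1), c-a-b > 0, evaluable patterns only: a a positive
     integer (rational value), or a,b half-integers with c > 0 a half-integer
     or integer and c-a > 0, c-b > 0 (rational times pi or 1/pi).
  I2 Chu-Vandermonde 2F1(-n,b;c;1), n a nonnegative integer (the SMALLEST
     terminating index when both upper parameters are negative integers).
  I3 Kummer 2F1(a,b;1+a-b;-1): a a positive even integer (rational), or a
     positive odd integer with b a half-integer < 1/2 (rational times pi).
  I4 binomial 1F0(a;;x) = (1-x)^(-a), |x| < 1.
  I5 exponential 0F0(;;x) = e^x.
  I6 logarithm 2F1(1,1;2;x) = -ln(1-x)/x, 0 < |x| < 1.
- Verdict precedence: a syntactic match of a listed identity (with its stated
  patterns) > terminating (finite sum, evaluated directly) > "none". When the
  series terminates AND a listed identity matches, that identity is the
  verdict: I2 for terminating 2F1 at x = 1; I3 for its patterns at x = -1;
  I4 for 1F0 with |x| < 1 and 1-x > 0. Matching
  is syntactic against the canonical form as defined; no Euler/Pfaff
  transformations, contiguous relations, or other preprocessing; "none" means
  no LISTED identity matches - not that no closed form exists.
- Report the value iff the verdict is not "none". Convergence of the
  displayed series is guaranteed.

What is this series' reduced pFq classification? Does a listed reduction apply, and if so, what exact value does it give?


Classification (C = -11/5): 2F1 with upper {-3/2, 1}, lower {7/2}, argument x = -1. Verdict: this is Kummer (I3) (x = -1; c = 7/2 equals 1+a-b for upper {-3/2, 1}: listed pattern). Hence: (-33/32) * pi.

First insight: t_0 = -11/5 here, and the parameter 6 appears in both the upper and lower lists and cancels.
Adjacent-term ratio: r(k) = (-1) * (k-3/2) (k+1) / [(k+7/2) (k+1)] - rational; roots negated = parameters, x = (-1), C = -11/5.


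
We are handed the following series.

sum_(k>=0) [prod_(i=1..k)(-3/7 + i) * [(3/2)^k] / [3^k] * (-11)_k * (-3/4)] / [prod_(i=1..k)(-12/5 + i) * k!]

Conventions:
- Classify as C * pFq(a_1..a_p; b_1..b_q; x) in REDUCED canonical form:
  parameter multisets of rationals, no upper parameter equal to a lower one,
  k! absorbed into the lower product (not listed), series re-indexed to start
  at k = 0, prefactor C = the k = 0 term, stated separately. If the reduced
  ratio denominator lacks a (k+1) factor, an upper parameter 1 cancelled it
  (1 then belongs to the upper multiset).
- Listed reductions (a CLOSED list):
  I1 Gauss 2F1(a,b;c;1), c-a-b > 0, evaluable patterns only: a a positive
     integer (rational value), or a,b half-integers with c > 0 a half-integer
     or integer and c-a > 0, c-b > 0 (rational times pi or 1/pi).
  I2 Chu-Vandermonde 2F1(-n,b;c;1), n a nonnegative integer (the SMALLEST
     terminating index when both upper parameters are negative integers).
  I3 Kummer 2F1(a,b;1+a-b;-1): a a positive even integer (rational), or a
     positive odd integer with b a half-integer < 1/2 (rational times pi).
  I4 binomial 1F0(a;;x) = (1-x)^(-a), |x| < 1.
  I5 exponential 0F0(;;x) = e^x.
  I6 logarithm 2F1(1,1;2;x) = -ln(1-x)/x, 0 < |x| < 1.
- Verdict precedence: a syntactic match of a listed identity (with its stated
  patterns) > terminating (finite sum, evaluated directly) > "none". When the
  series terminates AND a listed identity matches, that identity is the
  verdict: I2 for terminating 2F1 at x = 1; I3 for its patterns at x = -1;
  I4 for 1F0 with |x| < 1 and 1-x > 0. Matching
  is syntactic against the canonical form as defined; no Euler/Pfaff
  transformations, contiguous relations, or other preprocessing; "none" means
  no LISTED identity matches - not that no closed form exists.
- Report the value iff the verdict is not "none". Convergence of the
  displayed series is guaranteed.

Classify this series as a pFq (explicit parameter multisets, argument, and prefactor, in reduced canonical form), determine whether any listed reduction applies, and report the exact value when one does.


x = 1/2 here; the reduced form reads 2F1, upper {-11, 4/7}, lower {-7/5}, C = -3/4. Verdict: terminating. (-11)_k vanishes past k = 11, leaving a 12-term sum, computed directly. Sum: -8863925194126071/65859723490095808.

First insight: t_0 being -3/4, the two k-th powers (prefactor -3/4) combine into one argument.
Step ratio: r(k) = (1/2) * (k-11) (k+4/7) / [(k-7/5) (k+1)] - rational in k, leading ratio (1/2); with t_0 = -3/4, classification follows.


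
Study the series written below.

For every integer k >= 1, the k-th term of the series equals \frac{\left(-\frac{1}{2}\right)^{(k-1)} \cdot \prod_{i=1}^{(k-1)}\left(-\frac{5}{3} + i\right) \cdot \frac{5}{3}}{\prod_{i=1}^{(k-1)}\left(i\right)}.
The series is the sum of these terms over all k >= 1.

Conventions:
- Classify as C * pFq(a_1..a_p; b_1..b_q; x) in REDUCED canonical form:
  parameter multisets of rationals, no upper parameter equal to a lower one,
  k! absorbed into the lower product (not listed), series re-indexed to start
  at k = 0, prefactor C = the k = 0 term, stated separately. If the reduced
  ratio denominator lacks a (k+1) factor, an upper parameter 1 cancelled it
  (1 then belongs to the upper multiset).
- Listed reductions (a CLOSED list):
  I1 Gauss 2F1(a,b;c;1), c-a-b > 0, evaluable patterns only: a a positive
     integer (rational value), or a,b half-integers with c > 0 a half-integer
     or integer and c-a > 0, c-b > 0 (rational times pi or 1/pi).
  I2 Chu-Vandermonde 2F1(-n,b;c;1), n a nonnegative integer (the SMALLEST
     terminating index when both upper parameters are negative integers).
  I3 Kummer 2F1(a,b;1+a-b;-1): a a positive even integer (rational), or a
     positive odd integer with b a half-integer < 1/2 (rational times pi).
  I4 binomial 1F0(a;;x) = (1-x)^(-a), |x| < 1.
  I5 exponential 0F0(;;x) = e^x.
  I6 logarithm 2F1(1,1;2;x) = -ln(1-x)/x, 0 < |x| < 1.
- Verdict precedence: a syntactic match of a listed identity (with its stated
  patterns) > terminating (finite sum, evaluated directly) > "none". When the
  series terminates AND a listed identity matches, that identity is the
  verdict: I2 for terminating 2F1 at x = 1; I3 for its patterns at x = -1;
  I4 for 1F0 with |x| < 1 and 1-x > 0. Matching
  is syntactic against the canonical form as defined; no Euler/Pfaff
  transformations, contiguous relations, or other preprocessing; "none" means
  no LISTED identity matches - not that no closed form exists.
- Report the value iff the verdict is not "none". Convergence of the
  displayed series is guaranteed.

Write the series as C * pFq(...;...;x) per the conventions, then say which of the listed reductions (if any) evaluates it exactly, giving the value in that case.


Classification (C = \frac{5}{3}): 1F0 with upper {-\frac{2}{3}}, lower {-}, argument x = -\frac{1}{2}. Verdict: this is the binomial series (I4) (the 1F0 binomial series: exponent 2/3, x = -\frac{1}{2}). Its exact value is \frac{5}{3} \cdot \left(\frac{3}{2}\right)^{\frac{2}{3}}.

First insight: from the first term \frac{5}{3}: the running product (C = 5/3, x = -1/2) telescopes to a rising factorial.
Adjacent-term ratio: r(k) = -\frac{1}{2} * (k-\frac{2}{3}) / [(k+1)] - rational in k, leading ratio -\frac{1}{2}; with t_0 = \frac{5}{3}, classification follows.


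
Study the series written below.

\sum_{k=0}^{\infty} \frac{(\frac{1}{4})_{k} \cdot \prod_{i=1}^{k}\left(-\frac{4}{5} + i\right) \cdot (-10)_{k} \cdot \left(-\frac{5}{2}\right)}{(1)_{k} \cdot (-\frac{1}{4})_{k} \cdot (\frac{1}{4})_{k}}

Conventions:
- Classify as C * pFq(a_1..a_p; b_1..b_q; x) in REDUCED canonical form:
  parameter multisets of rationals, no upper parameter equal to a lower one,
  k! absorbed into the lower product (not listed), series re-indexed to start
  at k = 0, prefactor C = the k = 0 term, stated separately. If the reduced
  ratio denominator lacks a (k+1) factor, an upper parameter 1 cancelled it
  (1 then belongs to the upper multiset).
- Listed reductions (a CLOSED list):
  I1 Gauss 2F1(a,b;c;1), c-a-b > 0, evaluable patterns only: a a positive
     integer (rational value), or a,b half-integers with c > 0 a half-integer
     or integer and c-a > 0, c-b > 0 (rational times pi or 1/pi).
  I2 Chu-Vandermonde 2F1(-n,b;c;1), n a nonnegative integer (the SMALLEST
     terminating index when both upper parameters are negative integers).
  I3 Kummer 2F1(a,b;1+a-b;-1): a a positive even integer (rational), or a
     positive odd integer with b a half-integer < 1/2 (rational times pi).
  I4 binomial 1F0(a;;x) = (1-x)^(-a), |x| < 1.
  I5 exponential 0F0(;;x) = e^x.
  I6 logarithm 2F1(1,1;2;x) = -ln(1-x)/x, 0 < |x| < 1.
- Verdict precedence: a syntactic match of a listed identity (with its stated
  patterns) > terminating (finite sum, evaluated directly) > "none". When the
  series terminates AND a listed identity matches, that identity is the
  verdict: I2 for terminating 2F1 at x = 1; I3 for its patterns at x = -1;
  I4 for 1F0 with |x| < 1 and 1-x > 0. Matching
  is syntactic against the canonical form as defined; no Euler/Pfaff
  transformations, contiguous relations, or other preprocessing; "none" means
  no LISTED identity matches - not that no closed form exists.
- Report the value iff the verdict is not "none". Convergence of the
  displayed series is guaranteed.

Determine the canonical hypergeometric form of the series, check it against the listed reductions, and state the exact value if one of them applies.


Structural cue: with t_0 = -\frac{5}{2}, (1)_k (C = -5/2, x = 1) is k! itself.
Step ratio: r(k) = 1 * (k-10) (k+\frac{1}{5}) / [(k-\frac{1}{4}) (k+1)] ; factor over Q: parameters, x = 1, and C = -\frac{5}{2}.

x = 1 here; the reduced form reads 2F1, upper {-10, \frac{1}{5}}, lower {-\frac{1}{4}}, C = -\frac{5}{2}. Verdict: Vandermonde's identity (I2) applies (terminating 2F1 at x = 1 with n = 10, b = 1/5, c = -\frac{1}{4}). Hence: -\frac{34452587481}{15722656250}.


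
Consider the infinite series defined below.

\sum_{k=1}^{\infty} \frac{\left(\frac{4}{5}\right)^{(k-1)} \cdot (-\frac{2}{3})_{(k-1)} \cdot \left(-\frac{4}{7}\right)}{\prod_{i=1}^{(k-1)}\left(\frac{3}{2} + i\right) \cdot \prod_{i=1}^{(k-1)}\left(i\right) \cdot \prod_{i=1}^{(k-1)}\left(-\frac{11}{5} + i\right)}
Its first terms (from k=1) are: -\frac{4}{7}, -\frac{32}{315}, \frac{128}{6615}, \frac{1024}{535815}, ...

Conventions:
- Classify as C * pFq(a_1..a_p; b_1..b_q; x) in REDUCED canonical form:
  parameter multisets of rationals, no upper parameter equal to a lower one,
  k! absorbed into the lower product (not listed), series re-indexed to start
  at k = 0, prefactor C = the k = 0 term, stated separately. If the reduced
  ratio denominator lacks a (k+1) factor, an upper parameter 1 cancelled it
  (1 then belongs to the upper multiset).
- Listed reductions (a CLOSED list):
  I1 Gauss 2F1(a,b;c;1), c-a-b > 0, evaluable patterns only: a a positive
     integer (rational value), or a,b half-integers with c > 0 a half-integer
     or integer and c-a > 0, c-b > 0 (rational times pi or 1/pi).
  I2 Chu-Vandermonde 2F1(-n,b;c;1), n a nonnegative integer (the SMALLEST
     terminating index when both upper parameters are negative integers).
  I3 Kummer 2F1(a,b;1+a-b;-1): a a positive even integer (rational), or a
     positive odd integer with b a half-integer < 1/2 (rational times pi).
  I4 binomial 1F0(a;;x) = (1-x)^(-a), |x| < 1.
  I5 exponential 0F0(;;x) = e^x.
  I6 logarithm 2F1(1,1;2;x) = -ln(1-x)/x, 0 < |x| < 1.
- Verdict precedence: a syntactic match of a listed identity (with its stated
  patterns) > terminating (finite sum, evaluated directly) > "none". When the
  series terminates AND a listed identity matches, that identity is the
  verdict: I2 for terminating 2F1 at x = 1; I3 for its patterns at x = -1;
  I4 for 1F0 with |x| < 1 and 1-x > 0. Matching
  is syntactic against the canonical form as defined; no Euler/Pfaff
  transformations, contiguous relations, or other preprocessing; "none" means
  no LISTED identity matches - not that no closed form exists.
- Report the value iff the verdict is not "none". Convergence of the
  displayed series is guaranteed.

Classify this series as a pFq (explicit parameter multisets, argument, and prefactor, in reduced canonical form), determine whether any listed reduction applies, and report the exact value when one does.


Key observation: t_0 being -\frac{4}{7}, the product of the first k integers (prefactor -4/7) is k!.
Consecutive-term ratio: r(k) = \frac{4}{5} * (k-\frac{2}{3}) / [(k-\frac{6}{5}) (k+\frac{5}{2}) (k+1)] - rational; roots negated = parameters, x = \frac{4}{5}, C = -\frac{4}{7}.

This is -\frac{4}{7} * 1F2(-\frac{2}{3}; -\frac{6}{5}, \frac{5}{2}; \frac{4}{5}) in reduced canonical form. Verdict: none - at argument \frac{4}{5} the multisets {-\frac{2}{3}} ; {-\frac{6}{5}, \frac{5}{2}} match no listed identity.


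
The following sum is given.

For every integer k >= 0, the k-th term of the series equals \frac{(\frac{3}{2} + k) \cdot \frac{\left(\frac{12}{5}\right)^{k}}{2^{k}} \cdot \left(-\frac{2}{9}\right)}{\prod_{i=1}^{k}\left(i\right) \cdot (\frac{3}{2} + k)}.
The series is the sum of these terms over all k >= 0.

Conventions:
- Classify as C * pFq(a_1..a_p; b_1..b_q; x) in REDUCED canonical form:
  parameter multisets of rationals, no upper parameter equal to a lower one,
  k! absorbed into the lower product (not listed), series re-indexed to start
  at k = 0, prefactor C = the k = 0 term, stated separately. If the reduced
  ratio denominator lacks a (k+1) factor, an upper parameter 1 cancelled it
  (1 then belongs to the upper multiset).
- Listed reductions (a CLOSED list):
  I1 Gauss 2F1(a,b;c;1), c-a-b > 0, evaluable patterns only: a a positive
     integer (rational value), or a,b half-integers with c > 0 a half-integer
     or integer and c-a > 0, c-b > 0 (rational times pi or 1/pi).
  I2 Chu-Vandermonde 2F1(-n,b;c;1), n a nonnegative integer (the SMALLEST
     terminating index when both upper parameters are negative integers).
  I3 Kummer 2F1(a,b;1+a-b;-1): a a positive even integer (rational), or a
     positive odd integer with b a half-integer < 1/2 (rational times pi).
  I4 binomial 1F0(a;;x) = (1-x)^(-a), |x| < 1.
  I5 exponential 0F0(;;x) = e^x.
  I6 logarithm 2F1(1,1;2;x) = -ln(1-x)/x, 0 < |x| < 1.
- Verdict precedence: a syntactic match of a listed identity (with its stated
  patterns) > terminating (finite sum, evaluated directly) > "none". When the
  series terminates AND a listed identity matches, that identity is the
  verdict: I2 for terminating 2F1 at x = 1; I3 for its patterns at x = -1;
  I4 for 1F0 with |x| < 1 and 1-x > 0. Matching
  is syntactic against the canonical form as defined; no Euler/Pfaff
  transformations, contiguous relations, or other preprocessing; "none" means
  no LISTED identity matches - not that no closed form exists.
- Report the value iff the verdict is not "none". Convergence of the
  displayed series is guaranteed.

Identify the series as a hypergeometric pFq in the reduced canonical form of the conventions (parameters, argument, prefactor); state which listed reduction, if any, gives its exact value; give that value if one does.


At argument \frac{6}{5}: a 0F0 with upper {-}, lower {-}, scaled by C = -\frac{2}{9}. Verdict: the I5 exponential reduction applies (the 0F0 exponential series at x = \frac{6}{5}). Exact value: \left(-\frac{2}{9}\right) \cdot e^{\frac{6}{5}}.

Key step: t_0 being -\frac{2}{9}, the product of the first k integers (prefactor -2/9) is k!.
Ratio: r(k) = \frac{6}{5} * 1 / [(k+1)] - rational in k. x = \frac{6}{5}; t_0 = -\frac{2}{9}; negate the roots.
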